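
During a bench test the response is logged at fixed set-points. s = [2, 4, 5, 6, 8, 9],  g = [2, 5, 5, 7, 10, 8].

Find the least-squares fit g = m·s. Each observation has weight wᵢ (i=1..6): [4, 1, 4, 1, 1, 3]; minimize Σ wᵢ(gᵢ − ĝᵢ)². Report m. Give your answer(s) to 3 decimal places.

Entries of MᵀWM: Σwᵢ·s·s = 475.
Moment sums: Σwᵢ·s·g = 474.
Hence m = 474 / 475 ≈ 0.997895.

m = 0.998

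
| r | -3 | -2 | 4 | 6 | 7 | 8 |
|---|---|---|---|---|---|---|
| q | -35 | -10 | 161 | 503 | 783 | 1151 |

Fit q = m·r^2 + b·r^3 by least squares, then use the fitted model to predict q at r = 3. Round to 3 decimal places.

q̂ = 72.022

XᵀX·[m, b]ᵀ = Xᵀq reads: 8146·m + 58100·b = 132360;  58100·m + 431338·b = 977858.
Δ = 8146·431338 − 58100² = 138069348.
m = (132360·431338 − 58100·977858)/138069348 = 69586970/34517337; b = (8146·977858 − 58100·132360)/138069348 = 68878817/34517337.
At r = 3: q̂ = (69586970/34517337)·(9) + (68878817/34517337)·(27) = 828670263/11505779.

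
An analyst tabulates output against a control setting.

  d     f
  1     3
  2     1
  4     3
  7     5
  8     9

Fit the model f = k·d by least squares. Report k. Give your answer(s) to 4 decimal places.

k = 0.9254

The normal system XᵀX·[k]ᵀ = Xᵀf is [[134]]·[k]ᵀ = [124]ᵀ.
k = 124/134 = 0.925373.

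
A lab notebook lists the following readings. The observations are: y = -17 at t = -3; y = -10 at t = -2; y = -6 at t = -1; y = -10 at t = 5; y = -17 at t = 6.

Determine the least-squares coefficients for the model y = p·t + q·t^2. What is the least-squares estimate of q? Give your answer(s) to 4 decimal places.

Entries of MᵀM: Σt·t = 75, Σt·t^2 = 305, Σt^2·t^2 = 2019.
And Σt·y = -75, Σt^2·y = -1061.
MᵀM·[p, q]ᵀ = Mᵀy becomes [[75, 305]; [305, 2019]]·[p, q]ᵀ = [-75, -1061]ᵀ.
Determinant 75·2019 − 305² = 58400.
p = ((-75)·2019 − 305·(-1061))/58400 = 8609/2920; q = (75·(-1061) − 305·(-75))/58400 = -567/584.

q = -0.9709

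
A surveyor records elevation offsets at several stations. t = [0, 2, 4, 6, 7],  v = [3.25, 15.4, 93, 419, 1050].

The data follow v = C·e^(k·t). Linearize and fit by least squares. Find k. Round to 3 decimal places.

With ln vᵢ as the transformed response and tᵢ as the regressor:
Σt = 19.0000, Σ(t)² = 105.0000, Σln v = 21.4400, Σt·ln v = 108.5222.
Equations: 105.0000·k + 19.0000·ln C = 108.5222;  19.0000·k + 5·ln C = 21.4400.
Slope k = (n·Σt·ln v − Σt·Σln v)/(n·Σ(t)² − (Σt)²) = (5·108.5222 − 19.0000·21.4400)/164.0000 = 0.82470; ln C = (Σln v − k·Σt)/n = 1.15416.

k = 0.825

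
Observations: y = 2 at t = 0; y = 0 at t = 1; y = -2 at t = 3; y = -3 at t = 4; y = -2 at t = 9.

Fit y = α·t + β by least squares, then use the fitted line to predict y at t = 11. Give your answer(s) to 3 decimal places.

From the data, Σt·t = 107, Σt = 17, Σ1 = 5.
For Xᵀy: Σt·y = -36, Σy = -5.
Eliminating β: 5·(row 1) − 17·(row 2) gives 246·α = 5·(-36) − 17·(-5) = -95, so α = -95/246.
Then β = ((-5) − 17·(-95/246))/5 = 77/246.
At t = 11: ŷ = (-95/246)·(11) + (77/246)·(1) = -484/123.

ŷ = -3.935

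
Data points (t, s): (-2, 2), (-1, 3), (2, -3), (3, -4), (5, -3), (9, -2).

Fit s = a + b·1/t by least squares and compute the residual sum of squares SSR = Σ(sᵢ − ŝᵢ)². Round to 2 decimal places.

SSR = 3.18

Compute the Gram sums: Σ1 = 6, Σ1/t = -16/45, Σ1/t·1/t = 6737/4050.
And Σs = -7, Σ1/t·s = -689/90.
Normal equations: [[6, -16/45]; [-16/45, 6737/4050]]·[a, b]ᵀ = [-7, -689/90]ᵀ.
det = 6·(6737/4050) − (-16/45)² = 3991/405.
a = ((-7)·(6737/4050) − (-16/45)·(-689/90))/(3991/405) = -58183/39910; b = (6·(-689/90) − (-16/45)·(-7))/(3991/405) = -19611/3991.
Residuals: 19974/19955, -18197/39910, 18254/19955, -36087/39910, -4465/7982, 153/39910; SSR = 63399/19955.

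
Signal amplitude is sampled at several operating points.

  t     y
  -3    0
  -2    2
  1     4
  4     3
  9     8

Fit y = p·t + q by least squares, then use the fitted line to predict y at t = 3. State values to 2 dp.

ŷ = 4.08

The normal system AᵀA·[p, q]ᵀ = Aᵀy is [[111, 9]; [9, 5]]·[p, q]ᵀ = [84, 17]ᵀ.
Eliminating q: 5·(row 1) − 9·(row 2) gives 474·p = 5·84 − 9·17 = 267, so p = 89/158.
Then q = (17 − 9·(89/158))/5 = 377/158.
At t = 3: ŷ = (89/158)·(3) + (377/158)·(1) = 322/79.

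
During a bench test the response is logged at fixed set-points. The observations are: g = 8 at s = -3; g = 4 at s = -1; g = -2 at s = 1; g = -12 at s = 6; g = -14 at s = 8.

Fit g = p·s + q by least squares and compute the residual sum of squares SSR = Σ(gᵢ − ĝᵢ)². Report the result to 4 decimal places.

SSR = 4.4885

Compute the Gram sums: Σs·s = 111, Σs = 11, Σ1 = 5.
Right-hand side: Σs·g = -214, Σg = -16.
Normal equations: [[111, 11]; [11, 5]]·[p, q]ᵀ = [-214, -16]ᵀ.
det = 111·5 − 11² = 434.
p = ((-214)·5 − 11·(-16))/434 = -447/217; q = (111·(-16) − 11·(-214))/434 = 289/217.
Residuals: 106/217, 132/217, -276/217, -211/217, 249/217; SSR = 974/217.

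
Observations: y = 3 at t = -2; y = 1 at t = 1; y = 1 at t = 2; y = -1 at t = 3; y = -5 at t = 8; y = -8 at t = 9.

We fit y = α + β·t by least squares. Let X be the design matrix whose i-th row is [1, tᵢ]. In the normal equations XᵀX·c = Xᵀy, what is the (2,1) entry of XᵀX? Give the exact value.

21

Row 2 ↔ basis t, column 1 ↔ basis 1, so (XᵀX)_{2,1} = Σᵢ t = (-2)·(1) + (1)·(1) + (2)·(1) + (3)·(1) + (8)·(1) + (9)·(1) = 21.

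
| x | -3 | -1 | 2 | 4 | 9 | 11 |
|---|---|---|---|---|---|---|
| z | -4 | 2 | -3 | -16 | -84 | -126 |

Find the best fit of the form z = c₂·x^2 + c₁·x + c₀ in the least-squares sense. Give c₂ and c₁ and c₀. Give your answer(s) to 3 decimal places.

With design matrix A, AᵀA = [[21556, 2104, 232]; [2104, 232, 22]; [232, 22, 6]] and Aᵀz = [-22352, -2202, -231]ᵀ.
Row-reducing yields c₂ = -9595/9627, c₁ = -13465/19254, c₀ = 8351/3209.

c₂ = -0.997, c₁ = -0.699, c₀ = 2.602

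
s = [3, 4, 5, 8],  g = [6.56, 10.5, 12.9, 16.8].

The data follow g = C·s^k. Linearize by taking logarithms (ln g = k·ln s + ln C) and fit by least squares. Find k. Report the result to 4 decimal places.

With ln gᵢ as the transformed response and ln sᵢ as the regressor:
Σln s = 6.1738, Σ(ln s)² = 10.0431, Σln g = 9.6110, Σln s·ln g = 15.3088.
Equations: 10.0431·k + 6.1738·ln C = 15.3088;  6.1738·k + 4·ln C = 9.6110.
Slope k = (n·Σln s·ln g − Σln s·Σln g)/(n·Σ(ln s)² − (Σln s)²) = (4·15.3088 − 6.1738·9.6110)/2.0569 = 0.92324; ln C = (Σln g − k·Σln s)/n = 0.97777.

k = 0.9232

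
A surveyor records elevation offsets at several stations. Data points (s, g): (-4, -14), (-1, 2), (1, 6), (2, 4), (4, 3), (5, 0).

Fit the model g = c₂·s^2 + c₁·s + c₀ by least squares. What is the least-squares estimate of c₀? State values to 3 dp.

c₀ = 3.829

Compute the Gram sums: Σs^2·s^2 = 1155, Σs^2·s = 133, Σs^2 = 63, Σs·s = 63, Σs = 7, Σ1 = 6.
Right-hand side: Σs^2·g = -152, Σs·g = 80, Σg = 1.
Solving the 3×3 system (Gaussian elimination) gives c₂ = -1943/3360, c₁ = 2313/1120, c₀ = 919/240.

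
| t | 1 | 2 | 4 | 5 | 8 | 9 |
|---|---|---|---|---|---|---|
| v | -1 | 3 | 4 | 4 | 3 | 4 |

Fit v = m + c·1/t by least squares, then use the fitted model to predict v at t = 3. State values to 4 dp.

Compute the Gram sums: Σ1 = 6, Σ1/t = 787/360, Σ1/t·1/t = 178909/129600.
Moment sums: Σv = 17, Σ1/t·v = 1123/360.
So MᵀM·[m, c]ᵀ = Mᵀv: [[6, 787/360]; [787/360, 178909/129600]]·[m, c]ᵀ = [17, 1123/360]ᵀ.
det = 6·(178909/129600) − (787/360)² = 90817/25920.
m = (17·(178909/129600) − (787/360)·(1123/360))/(90817/25920) = 2157652/454085; c = (6·(1123/360) − (787/360)·17)/(90817/25920) = -478152/90817.
At t = 3: v̂ = (2157652/454085)·(1) + (-478152/90817)·(1/3) = 1360732/454085.

v̂ = 2.9966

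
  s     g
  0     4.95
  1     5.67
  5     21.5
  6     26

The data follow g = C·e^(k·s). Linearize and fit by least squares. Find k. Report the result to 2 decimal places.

Linearized form: ln g = k·s + ln C. From the 4 transformed points,
Sums: Σs = 12.0000, Σ(s)² = 62.0000, Σln g = 9.6607, Σs·ln g = 36.6240.
Normal system: [[62.0000, 12.0000]; [12.0000, 4]]·[k, ln C]ᵀ = [36.6240, 9.6607]ᵀ.
Slope k = (n·Σs·ln g − Σs·Σln g)/(n·Σ(s)² − (Σs)²) = (4·36.6240 − 12.0000·9.6607)/104.0000 = 0.29392; ln C = (Σln g − k·Σs)/n = 1.53343.

k = 0.29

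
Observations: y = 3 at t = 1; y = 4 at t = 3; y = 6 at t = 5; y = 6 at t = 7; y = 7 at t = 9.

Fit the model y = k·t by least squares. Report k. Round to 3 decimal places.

The normal equations are: 165·k = 150.
(Σt·t = 165, Σt·y = 150.)
Hence k = 150 / 165 ≈ 0.909091.

k = 0.909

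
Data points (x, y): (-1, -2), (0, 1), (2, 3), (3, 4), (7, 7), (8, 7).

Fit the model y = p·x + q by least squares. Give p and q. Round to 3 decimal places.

Entries of MᵀM: Σx·x = 127, Σx = 19, Σ1 = 6.
Right-hand side: Σx·y = 125, Σy = 20.
So MᵀM·[p, q]ᵀ = Mᵀy: [[127, 19]; [19, 6]]·[p, q]ᵀ = [125, 20]ᵀ.
Δ = 127·6 − 19² = 401.
p = (125·6 − 19·20)/401 = 370/401; q = (127·20 − 19·125)/401 = 165/401.

p = 0.923, q = 0.411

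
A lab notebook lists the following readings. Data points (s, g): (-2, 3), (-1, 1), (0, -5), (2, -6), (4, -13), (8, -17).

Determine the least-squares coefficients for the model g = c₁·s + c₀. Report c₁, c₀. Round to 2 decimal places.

c₁ = -2.02, c₀ = -2.46

Sums needed: Σs·s = 89, Σs = 11, Σ1 = 6.
Moment sums: Σs·g = -207, Σg = -37.
Determinant 89·6 − 11² = 413.
c₁ = ((-207)·6 − 11·(-37))/413 = -835/413; c₀ = (89·(-37) − 11·(-207))/413 = -1016/413.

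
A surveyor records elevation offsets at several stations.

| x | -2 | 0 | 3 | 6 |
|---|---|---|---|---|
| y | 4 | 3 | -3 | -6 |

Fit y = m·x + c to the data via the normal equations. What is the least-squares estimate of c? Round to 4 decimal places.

c = 1.8571

Sums needed: Σx·x = 49, Σx = 7, Σ1 = 4.
Right-hand side: Σx·y = -53, Σy = -2.
AᵀA·[m, c]ᵀ = Aᵀy becomes [[49, 7]; [7, 4]]·[m, c]ᵀ = [-53, -2]ᵀ.
Δ = 49·4 − 7² = 147.
m = ((-53)·4 − 7·(-2))/147 = -66/49; c = (49·(-2) − 7·(-53))/147 = 13/7.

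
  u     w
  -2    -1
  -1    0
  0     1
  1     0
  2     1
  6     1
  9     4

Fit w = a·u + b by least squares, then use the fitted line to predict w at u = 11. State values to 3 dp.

The normal equations are: 127·a + 15·b = 46;  15·a + 7·b = 6.
Eliminating b: 7·(row 1) − 15·(row 2) gives 664·a = 7·46 − 15·6 = 232, so a = 29/83.
Then b = (6 − 15·(29/83))/7 = 9/83.
At u = 11: ŵ = (29/83)·(11) + (9/83)·(1) = 328/83.

ŵ = 3.952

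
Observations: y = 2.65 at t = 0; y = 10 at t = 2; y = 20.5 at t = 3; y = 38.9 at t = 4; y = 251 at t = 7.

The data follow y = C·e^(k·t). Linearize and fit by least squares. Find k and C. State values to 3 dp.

Let Y = ln y. Fitting Y = k·t + ln C by least squares:
Σt = 16.0000, Σ(t)² = 78.0000, Σln y = 15.4840, Σt·ln y = 66.9886.
Normal system: [[78.0000, 16.0000]; [16.0000, 5]]·[k, ln C]ᵀ = [66.9886, 15.4840]ᵀ.
Solving (det = 134.0000): k = 0.65074, ln C = 1.01445, so C = exp(1.01445) = 2.75784.

k = 0.651, C = 2.758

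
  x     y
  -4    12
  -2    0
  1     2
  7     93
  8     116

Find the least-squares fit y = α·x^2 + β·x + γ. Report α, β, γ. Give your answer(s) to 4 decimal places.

Normal-equation sums: Σx^2·x^2 = 6770, Σx^2·x = 784, Σx^2 = 134, Σx·x = 134, Σx = 10, Σ1 = 5.
And Σx^2·y = 12175, Σx·y = 1533, Σy = 223.
Normal equations: [[6770, 784, 134]; [784, 134, 10]; [134, 10, 5]]·[α, β, γ]ᵀ = [12175, 1533, 223]ᵀ.
Inverting the 3×3 Gram matrix, [α, β, γ]ᵀ = [121457/80106, 71355/26702, -55225/40053]ᵀ.

α = 1.5162, β = 2.6723, γ = -1.3788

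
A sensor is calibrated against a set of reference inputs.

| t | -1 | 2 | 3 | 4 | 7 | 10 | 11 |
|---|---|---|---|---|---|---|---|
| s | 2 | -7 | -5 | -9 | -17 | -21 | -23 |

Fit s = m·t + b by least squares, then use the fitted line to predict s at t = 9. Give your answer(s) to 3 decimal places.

ŝ = -19.407

With design matrix M, MᵀM = [[300, 36]; [36, 7]] and Mᵀs = [-649, -80]ᵀ.
Eliminating b: 7·(row 1) − 36·(row 2) gives 804·m = 7·(-649) − 36·(-80) = -1663, so m = -1663/804.
Then b = ((-80) − 36·(-1663/804))/7 = -53/67.
At t = 9: ŝ = (-1663/804)·(9) + (-53/67)·(1) = -5201/268.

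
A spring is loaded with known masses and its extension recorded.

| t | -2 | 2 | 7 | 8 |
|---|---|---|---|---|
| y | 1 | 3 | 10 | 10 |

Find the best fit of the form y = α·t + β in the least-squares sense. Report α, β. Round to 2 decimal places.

With design matrix A, AᵀA = [[121, 15]; [15, 4]] and Aᵀy = [154, 24]ᵀ.
Eliminating β: 4·(row 1) − 15·(row 2) gives 259·α = 4·154 − 15·24 = 256, so α = 256/259.
Then β = (24 − 15·(256/259))/4 = 594/259.

α = 0.99, β = 2.29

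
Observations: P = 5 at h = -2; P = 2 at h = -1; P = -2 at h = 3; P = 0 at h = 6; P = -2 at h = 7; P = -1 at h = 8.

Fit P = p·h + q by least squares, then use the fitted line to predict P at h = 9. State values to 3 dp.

P̂ = -2.555

With design matrix M, MᵀM = [[163, 21]; [21, 6]] and MᵀP = [-40, 2]ᵀ.
Eliminating q: 6·(row 1) − 21·(row 2) gives 537·p = 6·(-40) − 21·2 = -282, so p = -94/179.
Then q = (2 − 21·(-94/179))/6 = 1166/537.
At h = 9: P̂ = (-94/179)·(9) + (1166/537)·(1) = -1372/537.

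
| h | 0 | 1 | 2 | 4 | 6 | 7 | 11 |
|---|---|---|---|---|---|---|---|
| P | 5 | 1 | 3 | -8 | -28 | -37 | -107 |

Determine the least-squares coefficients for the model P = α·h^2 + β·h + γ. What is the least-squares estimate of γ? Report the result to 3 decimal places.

The normal system XᵀX·[α, β, γ]ᵀ = XᵀP is [[18611, 1963, 227]; [1963, 227, 31]; [227, 31, 7]]·[α, β, γ]ᵀ = [-15883, -1629, -171]ᵀ.
Solving the 3×3 system (Gaussian elimination) gives α = -40507/40269, β = 82285/80538, γ = 98445/26846.

γ = 3.667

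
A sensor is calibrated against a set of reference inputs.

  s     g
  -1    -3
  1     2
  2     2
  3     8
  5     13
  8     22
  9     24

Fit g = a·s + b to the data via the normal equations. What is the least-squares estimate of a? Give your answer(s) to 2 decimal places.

a = 2.82

Compute the Gram sums: Σs·s = 185, Σs = 27, Σ1 = 7.
For Aᵀg: Σs·g = 490, Σg = 68.
AᵀA·[a, b]ᵀ = Aᵀg becomes [[185, 27]; [27, 7]]·[a, b]ᵀ = [490, 68]ᵀ.
Eliminating b: 7·(row 1) − 27·(row 2) gives 566·a = 7·490 − 27·68 = 1594, so a = 797/283.
Then b = (68 − 27·(797/283))/7 = -325/283.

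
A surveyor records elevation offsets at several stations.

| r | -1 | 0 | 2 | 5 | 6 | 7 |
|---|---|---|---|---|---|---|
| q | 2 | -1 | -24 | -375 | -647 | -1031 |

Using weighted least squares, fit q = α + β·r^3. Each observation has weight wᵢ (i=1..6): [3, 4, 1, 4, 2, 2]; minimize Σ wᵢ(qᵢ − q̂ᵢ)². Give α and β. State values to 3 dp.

α = -0.552, β = -3.000

Sums needed: Σwᵢ·1 = 16, Σwᵢ·r^3 = 1623, Σwᵢ·r^3·r^3 = 391177.
Right-hand side: Σwᵢ·q = -4878, Σwᵢ·r^3·q = -1174468.
So XᵀWX·[α, β]ᵀ = XᵀWq: [[16, 1623]; [1623, 391177]]·[α, β]ᵀ = [-4878, -1174468]ᵀ.
Δ = 16·391177 − 1623² = 3624703.
α = ((-4878)·391177 − 1623·(-1174468))/3624703 = -1999842/3624703; β = (16·(-1174468) − 1623·(-4878))/3624703 = -10874494/3624703.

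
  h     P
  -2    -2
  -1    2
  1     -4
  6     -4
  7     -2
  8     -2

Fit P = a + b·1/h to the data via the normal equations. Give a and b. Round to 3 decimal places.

a = -2.030, b = -2.738

The normal equations are: 6·a + (-11/168)·b = -12;  (-11/168)·a + (65305/28224)·b = -521/84.
Δ = 6·(65305/28224) − (-11/168)² = 391709/28224.
a = ((-12)·(65305/28224) − (-11/168)·(-521/84))/(391709/28224) = -795122/391709; b = (6·(-521/84) − (-11/168)·(-12))/(391709/28224) = -1072512/391709.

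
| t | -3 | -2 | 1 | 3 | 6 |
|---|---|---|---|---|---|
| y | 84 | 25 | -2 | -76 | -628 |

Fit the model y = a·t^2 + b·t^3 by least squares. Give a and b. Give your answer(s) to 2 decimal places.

Forming AᵀA = [[1475, 7745]; [7745, 48179]] and Aᵀy = [-22438, -140170]ᵀ gives AᵀA·[a, b]ᵀ = Aᵀy.
Δ = 1475·48179 − 7745² = 11079000.
a = ((-22438)·48179 − 7745·(-140170))/11079000 = 63559/153875; b = (1475·(-140170) − 7745·(-22438))/11079000 = -91579/30775.

a = 0.41, b = -2.98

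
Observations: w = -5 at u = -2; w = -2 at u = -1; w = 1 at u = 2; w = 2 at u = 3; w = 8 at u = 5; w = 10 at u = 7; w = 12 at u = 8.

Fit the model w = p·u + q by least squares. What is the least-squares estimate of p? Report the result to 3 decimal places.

Forming AᵀA = [[156, 22]; [22, 7]] and Aᵀw = [226, 26]ᵀ gives AᵀA·[p, q]ᵀ = Aᵀw.
det = 156·7 − 22² = 608.
p = (226·7 − 22·26)/608 = 505/304; q = (156·26 − 22·226)/608 = -229/152.

p = 1.661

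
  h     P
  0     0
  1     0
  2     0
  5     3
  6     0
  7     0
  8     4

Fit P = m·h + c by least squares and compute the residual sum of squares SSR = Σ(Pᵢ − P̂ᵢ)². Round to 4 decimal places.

SSR = 12.4951

Entries of XᵀX: Σh·h = 179, Σh = 29, Σ1 = 7.
And Σh·P = 47, ΣP = 7.
Normal equations: [[179, 29]; [29, 7]]·[m, c]ᵀ = [47, 7]ᵀ.
Δ = 179·7 − 29² = 412.
m = (47·7 − 29·7)/412 = 63/206; c = (179·7 − 29·47)/412 = -55/206.
Residuals: 55/206, -4/103, -71/206, 179/103, -323/206, -193/103, 375/206; SSR = 1287/103.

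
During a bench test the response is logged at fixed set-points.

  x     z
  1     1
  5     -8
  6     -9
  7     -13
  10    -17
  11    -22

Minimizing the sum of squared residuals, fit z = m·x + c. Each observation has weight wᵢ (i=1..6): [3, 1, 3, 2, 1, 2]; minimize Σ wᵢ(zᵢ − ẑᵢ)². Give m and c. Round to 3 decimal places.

m = -2.229, c = 3.458

Compute the Gram sums: Σwᵢ·x·x = 576, Σwᵢ·x = 72, Σwᵢ·1 = 12.
And Σwᵢ·x·z = -1035, Σwᵢ·z = -119.
Normal equations: [[576, 72]; [72, 12]]·[m, c]ᵀ = [-1035, -119]ᵀ.
Eliminating c: 12·(row 1) − 72·(row 2) gives 1728·m = 12·(-1035) − 72·(-119) = -3852, so m = -107/48.
Then c = ((-119) − 72·(-107/48))/12 = 83/24.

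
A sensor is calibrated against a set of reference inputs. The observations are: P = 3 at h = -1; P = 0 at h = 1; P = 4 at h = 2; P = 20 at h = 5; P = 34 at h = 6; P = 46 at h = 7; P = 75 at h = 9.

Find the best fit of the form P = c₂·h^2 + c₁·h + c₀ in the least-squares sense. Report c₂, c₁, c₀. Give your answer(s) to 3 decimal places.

With design matrix X, XᵀX = [[10901, 1421, 197]; [1421, 197, 29]; [197, 29, 7]] and XᵀP = [10072, 1306, 182]ᵀ.
Solving the 3×3 system (Gaussian elimination) gives c₂ = 27161/26752, c₁ = -21617/26752, c₀ = 1295/1672.

c₂ = 1.015, c₁ = -0.808, c₀ = 0.775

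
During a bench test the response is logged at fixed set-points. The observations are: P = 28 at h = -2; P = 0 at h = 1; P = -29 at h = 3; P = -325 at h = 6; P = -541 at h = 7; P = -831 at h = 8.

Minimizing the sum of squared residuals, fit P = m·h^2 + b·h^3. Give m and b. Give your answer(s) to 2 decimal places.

m = 2.79, b = -1.97

Entries of MᵀM: Σh^2·h^2 = 7891, Σh^2·h^3 = 57563, Σh^3·h^3 = 427243.
And Σh^2·P = -91542, Σh^3·P = -682242.
MᵀM·[m, b]ᵀ = MᵀP becomes [[7891, 57563]; [57563, 427243]]·[m, b]ᵀ = [-91542, -682242]ᵀ.
Eliminating b: 427243·(row 1) − 57563·(row 2) gives 57875544·m = 427243·(-91542) − 57563·(-682242) = 161217540, so m = 4478265/1607654.
Then b = ((-682242) − 57563·(4478265/1607654))/427243 = -3170541/1607654.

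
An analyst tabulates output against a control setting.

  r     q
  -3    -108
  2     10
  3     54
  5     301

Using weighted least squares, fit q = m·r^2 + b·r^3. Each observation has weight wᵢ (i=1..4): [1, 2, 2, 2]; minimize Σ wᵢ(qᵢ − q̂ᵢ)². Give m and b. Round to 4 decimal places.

m = -3.0352, b = 3.0134

Compute the Gram sums: Σwᵢ·r^2·r^2 = 1525, Σwᵢ·r^2·r^3 = 6557, Σwᵢ·r^3·r^3 = 33565.
For XᵀWq: Σwᵢ·r^2·q = 15130, Σwᵢ·r^3·q = 81242.
Determinant 1525·33565 − 6557² = 8192376.
m = (15130·33565 − 6557·81242)/8192376 = -345352/113783; b = (1525·81242 − 6557·15130)/8192376 = 342870/113783.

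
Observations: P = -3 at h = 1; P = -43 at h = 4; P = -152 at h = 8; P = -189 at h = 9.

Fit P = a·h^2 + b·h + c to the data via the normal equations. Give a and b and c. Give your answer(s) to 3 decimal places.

The normal equations are: 10914·a + 1306·b + 162·c = -25728;  1306·a + 162·b + 22·c = -3092;  162·a + 22·b + 4·c = -387.
Inverting the 3×3 Gram matrix, [a, b, c]ᵀ = [-6191/3124, -10749/3124, 1902/781]ᵀ.

a = -1.982, b = -3.441, c = 2.435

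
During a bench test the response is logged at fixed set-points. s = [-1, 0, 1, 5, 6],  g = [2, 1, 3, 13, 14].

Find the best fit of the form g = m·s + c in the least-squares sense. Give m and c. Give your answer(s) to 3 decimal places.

m = 1.995, c = 2.211

Setting ∂/∂m … = 0 gives: 63·m + 11·c = 150;  11·m + 5·c = 33.
Determinant 63·5 − 11² = 194.
m = (150·5 − 11·33)/194 = 387/194; c = (63·33 − 11·150)/194 = 429/194.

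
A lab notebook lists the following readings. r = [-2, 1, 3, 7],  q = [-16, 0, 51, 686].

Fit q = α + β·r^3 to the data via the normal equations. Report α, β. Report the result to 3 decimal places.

α = -1.644, β = 2.004

Compute the Gram sums: Σ1 = 4, Σr^3 = 363, Σr^3·r^3 = 118443.
For Aᵀq: Σq = 721, Σr^3·q = 236803.
So AᵀA·[α, β]ᵀ = Aᵀq: [[4, 363]; [363, 118443]]·[α, β]ᵀ = [721, 236803]ᵀ.
Determinant 4·118443 − 363² = 342003.
α = (721·118443 − 363·236803)/342003 = -187362/114001; β = (4·236803 − 363·721)/342003 = 685489/342003.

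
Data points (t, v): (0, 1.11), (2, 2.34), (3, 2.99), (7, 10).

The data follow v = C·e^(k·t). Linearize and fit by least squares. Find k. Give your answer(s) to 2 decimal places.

With ln vᵢ as the transformed response and tᵢ as the regressor:
Σt = 12.0000, Σ(t)² = 62.0000, Σln v = 4.3524, Σt·ln v = 21.1042.
Normal system: [[62.0000, 12.0000]; [12.0000, 4]]·[k, ln C]ᵀ = [21.1042, 4.3524]ᵀ.
Slope k = (n·Σt·ln v − Σt·Σln v)/(n·Σ(t)² − (Σt)²) = (4·21.1042 − 12.0000·4.3524)/104.0000 = 0.30950; ln C = (Σln v − k·Σt)/n = 0.15958.

k = 0.31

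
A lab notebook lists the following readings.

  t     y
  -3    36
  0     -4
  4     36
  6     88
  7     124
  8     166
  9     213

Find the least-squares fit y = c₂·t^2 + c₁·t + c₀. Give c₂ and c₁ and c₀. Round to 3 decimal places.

c₂ = 3.001, c₁ = -3.104, c₀ = -1.438

XᵀX·[c₂, c₁, c₀]ᵀ = Xᵀy reads: 14691·c₂ + 1837·c₁ + 255·c₀ = 38021;  1837·c₂ + 255·c₁ + 31·c₀ = 4677;  255·c₂ + 31·c₁ + 7·c₀ = 659.
Solving the 3×3 system (Gaussian elimination) gives c₂ = 709011/236249, c₁ = -733271/236249, c₀ = -339759/236249.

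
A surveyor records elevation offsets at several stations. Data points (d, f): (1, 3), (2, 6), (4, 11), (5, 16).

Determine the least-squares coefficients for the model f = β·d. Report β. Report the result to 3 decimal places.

The normal system XᵀX·[β]ᵀ = Xᵀf is [[46]]·[β]ᵀ = [139]ᵀ.
Hence β = 139 / 46 ≈ 3.02174.

β = 3.022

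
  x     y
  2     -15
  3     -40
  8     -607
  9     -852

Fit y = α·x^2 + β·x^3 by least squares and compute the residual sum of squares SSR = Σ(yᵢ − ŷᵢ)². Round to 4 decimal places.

Sums needed: Σx^2·x^2 = 10754, Σx^2·x^3 = 92092, Σx^3·x^3 = 794378.
And Σx^2·y = -108280, Σx^3·y = -933092.
Eliminating β: 794378·(row 1) − 92092·(row 2) gives 61804548·α = 794378·(-108280) − 92092·(-933092) = -84941376, so α = -544496/396183.
Then β = ((-933092) − 92092·(-544496/396183))/794378 = -5229134/5150379.
Residuals: -2369607/1716793, -374170/1716793, 1352409/1716793, -909978/1716793; SSR = 4899898/1716793.

SSR = 2.8541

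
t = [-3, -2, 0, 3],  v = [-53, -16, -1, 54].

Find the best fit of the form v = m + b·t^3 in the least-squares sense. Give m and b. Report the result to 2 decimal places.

m = -0.04, b = 1.98

Setting ∂/∂m … = 0 gives: 4·m + (-8)·b = -16;  (-8)·m + 1522·b = 3017.
(Σ1 = 4, Σt^3 = -8, Σt^3·t^3 = 1522, Σv = -16, Σt^3·v = 3017.)
det = 4·1522 − (-8)² = 6024.
m = ((-16)·1522 − (-8)·3017)/6024 = -9/251; b = (4·3017 − (-8)·(-16))/6024 = 995/502.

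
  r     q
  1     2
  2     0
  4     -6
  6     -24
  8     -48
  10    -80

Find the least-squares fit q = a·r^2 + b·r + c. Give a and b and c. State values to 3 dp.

a = -1.018, b = 2.093, c = 0.698

Entries of MᵀM: Σr^2·r^2 = 15665, Σr^2·r = 1801, Σr^2 = 221, Σr·r = 221, Σr = 31, Σ1 = 6.
Moment sums: Σr^2·q = -12030, Σr·q = -1350, Σq = -156.
MᵀM·[a, b, c]ᵀ = Mᵀq becomes [[15665, 1801, 221]; [1801, 221, 31]; [221, 31, 6]]·[a, b, c]ᵀ = [-12030, -1350, -156]ᵀ.
Solving the 3×3 system (Gaussian elimination) gives a = -2369/2326, b = 24347/11630, c = 4059/5815.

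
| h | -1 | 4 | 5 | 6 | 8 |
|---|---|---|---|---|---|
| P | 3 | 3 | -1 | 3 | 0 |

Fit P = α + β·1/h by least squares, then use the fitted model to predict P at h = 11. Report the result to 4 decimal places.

P̂ = 1.4066

The normal system MᵀM·[α, β]ᵀ = MᵀP is [[5, -31/120]; [-31/120, 16501/14400]]·[α, β]ᵀ = [8, -39/20]ᵀ.
Eliminating β: (16501/14400)·(row 1) − (-31/120)·(row 2) gives (10193/1800)·α = (16501/14400)·8 − (-31/120)·(-39/20) = 62377/7200, so α = 62377/40772.
Then β = ((-39/20) − (-31/120)·(62377/40772))/(16501/14400) = -13830/10193.
At h = 11: P̂ = (62377/40772)·(1) + (-13830/10193)·(1/11) = 630827/448492.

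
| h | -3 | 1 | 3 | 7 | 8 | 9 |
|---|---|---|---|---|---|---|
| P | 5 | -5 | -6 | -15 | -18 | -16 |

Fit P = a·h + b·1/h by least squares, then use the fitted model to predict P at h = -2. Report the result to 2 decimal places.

With design matrix X, XᵀX = [[213, 6]; [6, 322753/254016]] and XᵀP = [-431, -3739/252]ᵀ.
Δ = 213·(322753/254016) − 6² = 19867271/84672.
a = ((-431)·(322753/254016) − 6·(-3739/252))/(19867271/84672) = -116493071/59601813; b = (213·(-3739/252) − 6·(-431))/(19867271/84672) = -48630960/19867271.
At h = -2: P̂ = (-116493071/59601813)·(-2) + (-48630960/19867271)·(-1/2) = 305932582/59601813.

P̂ = 5.13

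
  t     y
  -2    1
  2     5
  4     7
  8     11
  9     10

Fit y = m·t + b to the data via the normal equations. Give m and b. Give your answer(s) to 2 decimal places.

Sums needed: Σt·t = 169, Σt = 21, Σ1 = 5.
Moment sums: Σt·y = 214, Σy = 34.
MᵀM·[m, b]ᵀ = Mᵀy becomes [[169, 21]; [21, 5]]·[m, b]ᵀ = [214, 34]ᵀ.
Determinant 169·5 − 21² = 404.
m = (214·5 − 21·34)/404 = 89/101; b = (169·34 − 21·214)/404 = 313/101.

m = 0.88, b = 3.10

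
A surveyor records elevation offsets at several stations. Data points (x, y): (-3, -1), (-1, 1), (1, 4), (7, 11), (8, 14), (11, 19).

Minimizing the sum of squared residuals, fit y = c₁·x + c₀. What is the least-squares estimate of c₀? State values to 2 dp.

c₀ = 2.62

With design matrix M, MᵀM = [[245, 23]; [23, 6]] and Mᵀy = [404, 48]ᵀ.
Determinant 245·6 − 23² = 941.
c₁ = (404·6 − 23·48)/941 = 1320/941; c₀ = (245·48 − 23·404)/941 = 2468/941.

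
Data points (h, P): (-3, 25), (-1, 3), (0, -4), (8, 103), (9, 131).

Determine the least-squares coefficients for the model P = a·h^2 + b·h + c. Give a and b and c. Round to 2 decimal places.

Setting ∂/∂a … = 0 gives: 10739·a + 1213·b + 155·c = 17431;  1213·a + 155·b + 13·c = 1925;  155·a + 13·b + 5·c = 258.
(Σh^2·h^2 = 10739, Σh^2·h = 1213, Σh^2 = 155, Σh·h = 155, Σh = 13, Σ1 = 5, Σh^2·P = 17431, Σh·P = 1925, ΣP = 258.)
Inverting the 3×3 Gram matrix, [a, b, c]ᵀ = [3791/1878, -2951/939, -1757/626]ᵀ.

a = 2.02, b = -3.14, c = -2.81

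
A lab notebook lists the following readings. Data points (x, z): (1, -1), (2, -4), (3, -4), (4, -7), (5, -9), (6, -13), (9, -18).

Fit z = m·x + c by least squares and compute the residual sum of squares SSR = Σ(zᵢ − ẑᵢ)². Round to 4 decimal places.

Sums needed: Σx·x = 172, Σx = 30, Σ1 = 7.
Moment sums: Σx·z = -334, Σz = -56.
AᵀA·[m, c]ᵀ = Aᵀz becomes [[172, 30]; [30, 7]]·[m, c]ᵀ = [-334, -56]ᵀ.
Eliminating c: 7·(row 1) − 30·(row 2) gives 304·m = 7·(-334) − 30·(-56) = -658, so m = -329/152.
Then c = ((-56) − 30·(-329/152))/7 = 97/76.
Residuals: -17/152, -18/19, 185/152, 29/76, 83/152, -49/38, 31/152; SSR = 345/76.

SSR = 4.5395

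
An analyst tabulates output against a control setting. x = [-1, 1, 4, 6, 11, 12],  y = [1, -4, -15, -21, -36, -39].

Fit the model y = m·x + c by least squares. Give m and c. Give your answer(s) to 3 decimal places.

m = -3.113, c = -1.880

AᵀA·[m, c]ᵀ = Aᵀy reads: 319·m + 33·c = -1055;  33·m + 6·c = -114.
(Σx·x = 319, Σx = 33, Σ1 = 6, Σx·y = -1055, Σy = -114.)
det = 319·6 − 33² = 825.
m = ((-1055)·6 − 33·(-114))/825 = -856/275; c = (319·(-114) − 33·(-1055))/825 = -47/25.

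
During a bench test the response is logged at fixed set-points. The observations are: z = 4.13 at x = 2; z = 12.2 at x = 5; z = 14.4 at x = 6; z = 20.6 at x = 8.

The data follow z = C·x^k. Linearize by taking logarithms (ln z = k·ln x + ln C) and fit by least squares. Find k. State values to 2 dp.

Linearized form: ln z = k·ln x + ln C. From the 4 transformed points,
Σln x = 6.1738, Σ(ln x)² = 10.6052, Σln z = 9.6122, Σln x·ln z = 16.0789.
Normal system: [[10.6052, 6.1738]; [6.1738, 4]]·[k, ln C]ᵀ = [16.0789, 9.6122]ᵀ.
Δ = 10.6052·4 − (6.1738)² = 4.3053; k = (16.0789·4 − 6.1738·9.6122)/4.3053 = 1.15483, ln C = (10.6052·9.6122 − 6.1738·16.0789)/4.3053 = 0.62064.

k = 1.15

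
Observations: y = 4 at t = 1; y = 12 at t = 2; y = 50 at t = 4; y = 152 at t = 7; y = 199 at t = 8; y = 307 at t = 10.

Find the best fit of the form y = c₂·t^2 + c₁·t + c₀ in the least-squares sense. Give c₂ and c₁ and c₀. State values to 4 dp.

c₂ = 3.0074, c₁ = 0.7525, c₀ = -0.6339

AᵀA·[c₂, c₁, c₀]ᵀ = Aᵀy reads: 16770·c₂ + 1928·c₁ + 234·c₀ = 51736;  1928·c₂ + 234·c₁ + 32·c₀ = 5954;  234·c₂ + 32·c₁ + 6·c₀ = 724.
(Σt^2·t^2 = 16770, Σt^2·t = 1928, Σt^2 = 234, Σt·t = 234, Σt = 32, Σ1 = 6, Σt^2·y = 51736, Σt·y = 5954, Σy = 724.)
Inverting the 3×3 Gram matrix, [c₂, c₁, c₀]ᵀ = [1633/543, 681/905, -1721/2715]ᵀ.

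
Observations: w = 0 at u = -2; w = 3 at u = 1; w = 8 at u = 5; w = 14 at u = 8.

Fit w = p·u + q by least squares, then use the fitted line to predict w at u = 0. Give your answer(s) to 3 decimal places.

Entries of MᵀM: Σu·u = 94, Σu = 12, Σ1 = 4.
And Σu·w = 155, Σw = 25.
Normal equations: [[94, 12]; [12, 4]]·[p, q]ᵀ = [155, 25]ᵀ.
Eliminating q: 4·(row 1) − 12·(row 2) gives 232·p = 4·155 − 12·25 = 320, so p = 40/29.
Then q = (25 − 12·(40/29))/4 = 245/116.
At u = 0: ŵ = (40/29)·(0) + (245/116)·(1) = 245/116.

ŵ = 2.112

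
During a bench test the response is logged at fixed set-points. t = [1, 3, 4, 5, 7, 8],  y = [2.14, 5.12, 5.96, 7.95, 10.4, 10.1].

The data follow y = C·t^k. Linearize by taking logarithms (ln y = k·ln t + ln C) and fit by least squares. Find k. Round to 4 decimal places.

Linearized form: ln y = k·ln t + ln C. From the 6 transformed points,
Sums: Σln t = 8.1197, Σ(ln t)² = 13.8297, Σln y = 10.9065, Σln t·ln y = 16.9712.
Normal system: [[13.8297, 8.1197]; [8.1197, 6]]·[k, ln C]ᵀ = [16.9712, 10.9065]ᵀ.
Solving (det = 17.0487): k = 0.77832, ln C = 0.76447.

k = 0.7783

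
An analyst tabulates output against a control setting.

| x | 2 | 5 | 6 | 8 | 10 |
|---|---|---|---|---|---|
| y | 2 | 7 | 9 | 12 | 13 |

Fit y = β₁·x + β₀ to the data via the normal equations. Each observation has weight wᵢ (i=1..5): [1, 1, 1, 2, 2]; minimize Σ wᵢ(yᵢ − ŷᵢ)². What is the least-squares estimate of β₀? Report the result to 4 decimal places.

β₀ = 0.0543

Forming MᵀWM = [[393, 49]; [49, 7]] and MᵀWy = [545, 68]ᵀ gives MᵀWM·[β₁, β₀]ᵀ = MᵀWy.
Eliminating β₀: 7·(row 1) − 49·(row 2) gives 350·β₁ = 7·545 − 49·68 = 483, so β₁ = 69/50.
Then β₀ = (68 − 49·(69/50))/7 = 19/350.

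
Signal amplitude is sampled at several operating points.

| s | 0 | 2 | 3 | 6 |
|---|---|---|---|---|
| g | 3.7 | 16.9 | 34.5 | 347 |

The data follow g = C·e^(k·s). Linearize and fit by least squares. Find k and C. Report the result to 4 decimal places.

Let Y = ln g. Fitting Y = k·s + ln C by least squares:
AᵀA = [[49.0000, 11.0000]; [11.0000, 4]], rhs = [51.3735, 13.5259]ᵀ  (here Σs = 11.0000, Σ(s)² = 49.0000, Σln g = 13.5259, Σs·ln g = 51.3735).
Δ = 49.0000·4 − (11.0000)² = 75.0000; k = (51.3735·4 − 11.0000·13.5259)/75.0000 = 0.75611, ln C = (49.0000·13.5259 − 11.0000·51.3735)/75.0000 = 1.30217, so C = exp(1.30217) = 3.67726.

k = 0.7561, C = 3.6773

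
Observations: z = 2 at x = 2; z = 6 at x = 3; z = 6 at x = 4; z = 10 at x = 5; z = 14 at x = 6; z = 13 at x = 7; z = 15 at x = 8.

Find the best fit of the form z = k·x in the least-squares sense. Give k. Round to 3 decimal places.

Sums needed: Σx·x = 203.
For Aᵀz: Σx·z = 391.
Hence k = 391 / 203 ≈ 1.92611.

k = 1.926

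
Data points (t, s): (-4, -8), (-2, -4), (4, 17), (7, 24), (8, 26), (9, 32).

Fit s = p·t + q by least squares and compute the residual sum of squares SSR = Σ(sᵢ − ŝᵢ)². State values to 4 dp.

Entries of XᵀX: Σt·t = 230, Σt = 22, Σ1 = 6.
Right-hand side: Σt·s = 772, Σs = 87.
det = 230·6 − 22² = 896.
p = (772·6 − 22·87)/896 = 1359/448; q = (230·87 − 22·772)/896 = 1513/448.
Residuals: 339/448, -587/448, 667/448, -137/224, -737/448, 37/28; SSR = 4181/448.

SSR = 9.3326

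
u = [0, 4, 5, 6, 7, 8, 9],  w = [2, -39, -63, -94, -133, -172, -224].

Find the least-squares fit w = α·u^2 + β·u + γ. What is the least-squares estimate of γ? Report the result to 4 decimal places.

Forming XᵀX = [[15235, 1989, 271]; [1989, 271, 39]; [271, 39, 7]] and Xᵀw = [-41252, -5358, -723]ᵀ gives XᵀX·[α, β, γ]ᵀ = Xᵀw.
Row-reducing yields α = -263005/88242, β = 53789/29414, γ = 12062/6303.

γ = 1.9137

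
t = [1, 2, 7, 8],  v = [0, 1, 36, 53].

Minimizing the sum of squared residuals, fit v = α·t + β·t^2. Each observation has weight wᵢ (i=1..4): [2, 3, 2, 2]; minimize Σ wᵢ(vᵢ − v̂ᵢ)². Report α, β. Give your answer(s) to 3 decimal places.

The normal system XᵀWX·[α, β]ᵀ = XᵀWv is [[240, 1736]; [1736, 13044]]·[α, β]ᵀ = [1358, 10324]ᵀ.
Eliminating β: 13044·(row 1) − 1736·(row 2) gives 116864·α = 13044·1358 − 1736·10324 = -208712, so α = -26089/14608.
Then β = (10324 − 1736·(-26089/14608))/13044 = 7517/7304.

α = -1.786, β = 1.029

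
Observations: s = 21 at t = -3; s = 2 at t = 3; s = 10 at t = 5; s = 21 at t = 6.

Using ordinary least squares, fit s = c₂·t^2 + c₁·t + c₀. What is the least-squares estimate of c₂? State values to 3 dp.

c₂ = 1.061

Entries of XᵀX: Σt^2·t^2 = 2083, Σt^2·t = 341, Σt^2 = 79, Σt·t = 79, Σt = 11, Σ1 = 4.
For Xᵀs: Σt^2·s = 1213, Σt·s = 119, Σs = 54.
Normal equations: [[2083, 341, 79]; [341, 79, 11]; [79, 11, 4]]·[c₂, c₁, c₀]ᵀ = [1213, 119, 54]ᵀ.
Solving the 3×3 system (Gaussian elimination) gives c₂ = 1439/1356, c₁ = -22367/6780, c₀ = 1823/1130.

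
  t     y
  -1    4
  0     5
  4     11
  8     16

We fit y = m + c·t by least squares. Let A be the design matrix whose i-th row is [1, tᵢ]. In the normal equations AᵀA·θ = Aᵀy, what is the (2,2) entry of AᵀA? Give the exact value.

81

Row 2 ↔ basis t, column 2 ↔ basis t, so (AᵀA)_{2,2} = Σᵢ (t)·(t) = (-1)·(-1) + (0)·(0) + (4)·(4) + (8)·(8) = 81.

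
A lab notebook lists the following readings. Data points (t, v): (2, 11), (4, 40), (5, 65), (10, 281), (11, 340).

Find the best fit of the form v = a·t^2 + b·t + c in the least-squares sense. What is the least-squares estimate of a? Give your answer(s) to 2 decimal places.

Forming AᵀA = [[25538, 2528, 266]; [2528, 266, 32]; [266, 32, 5]] and Aᵀv = [71549, 7057, 737]ᵀ gives AᵀA·[a, b, c]ᵀ = Aᵀv.
Row-reducing yields a = 39313/12714, b = -14725/4238, c = 2512/489.

a = 3.09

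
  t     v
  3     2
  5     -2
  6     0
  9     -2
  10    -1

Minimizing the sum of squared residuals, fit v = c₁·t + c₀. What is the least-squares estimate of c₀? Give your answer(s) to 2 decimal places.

c₀ = 1.83

Normal-equation sums: Σt·t = 251, Σt = 33, Σ1 = 5.
For Aᵀv: Σt·v = -32, Σv = -3.
So AᵀA·[c₁, c₀]ᵀ = Aᵀv: [[251, 33]; [33, 5]]·[c₁, c₀]ᵀ = [-32, -3]ᵀ.
det = 251·5 − 33² = 166.
c₁ = ((-32)·5 − 33·(-3))/166 = -61/166; c₀ = (251·(-3) − 33·(-32))/166 = 303/166.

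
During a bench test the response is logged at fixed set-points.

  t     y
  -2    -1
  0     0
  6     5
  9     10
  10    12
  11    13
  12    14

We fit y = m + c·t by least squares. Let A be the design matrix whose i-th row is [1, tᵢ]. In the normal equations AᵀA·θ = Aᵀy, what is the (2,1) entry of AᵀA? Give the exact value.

46

Row 2 ↔ basis t, column 1 ↔ basis 1, so (AᵀA)_{2,1} = Σᵢ t = (-2)·(1) + (0)·(1) + (6)·(1) + (9)·(1) + (10)·(1) + (11)·(1) + (12)·(1) = 46.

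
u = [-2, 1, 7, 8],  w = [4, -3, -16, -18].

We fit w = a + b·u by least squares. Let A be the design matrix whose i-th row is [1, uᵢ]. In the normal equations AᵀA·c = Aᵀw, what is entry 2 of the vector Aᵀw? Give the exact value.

-267

Entry 2 ↔ basis u, so (Aᵀw)_{2} = Σᵢ (u)·wᵢ = (-2)·(4) + (1)·(-3) + (7)·(-16) + (8)·(-18) = -267.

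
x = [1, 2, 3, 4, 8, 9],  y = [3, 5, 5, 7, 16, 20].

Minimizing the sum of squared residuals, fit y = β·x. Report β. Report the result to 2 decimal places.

β = 2.08

Entries of AᵀA: Σx·x = 175.
Right-hand side: Σx·y = 364.
AᵀA·[β]ᵀ = Aᵀy becomes [[175]]·[β]ᵀ = [364]ᵀ.
β = 364/175 = 2.08.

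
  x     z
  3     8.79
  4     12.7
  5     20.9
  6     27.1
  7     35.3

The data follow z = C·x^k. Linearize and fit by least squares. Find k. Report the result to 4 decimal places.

Linearized form: ln z = k·ln x + ln C. From the 5 transformed points,
Over the data: Σln x = 7.8320, Σ(ln x)² = 12.7160, Σln z = 14.6184, Σln x·ln z = 23.6506.
Normal system: [[12.7160, 7.8320]; [7.8320, 5]]·[k, ln C]ᵀ = [23.6506, 14.6184]ᵀ.
Slope k = (n·Σln x·ln z − Σln x·Σln z)/(n·Σ(ln x)² − (Σln x)²) = (5·23.6506 − 7.8320·14.6184)/2.2397 = 1.67961; ln C = (Σln z − k·Σln x)/n = 0.29274.

k = 1.6796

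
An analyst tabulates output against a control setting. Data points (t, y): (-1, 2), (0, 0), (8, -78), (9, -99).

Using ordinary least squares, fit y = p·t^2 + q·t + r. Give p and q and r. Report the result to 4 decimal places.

p = -1.0556, q = -1.5190, r = 0.8537

Setting ∂/∂p … = 0 gives: 10658·p + 1240·q + 146·r = -13009;  1240·p + 146·q + 16·r = -1517;  146·p + 16·q + 4·r = -175.
(Σt^2·t^2 = 10658, Σt^2·t = 1240, Σt^2 = 146, Σt·t = 146, Σt = 16, Σ1 = 4, Σt^2·y = -13009, Σt·y = -1517, Σy = -175.)
Solving the 3×3 system (Gaussian elimination) gives p = -19/18, q = -1121/738, r = 35/41.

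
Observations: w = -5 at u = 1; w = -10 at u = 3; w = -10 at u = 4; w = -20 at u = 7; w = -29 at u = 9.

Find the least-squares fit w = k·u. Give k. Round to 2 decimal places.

k = -3.05

With design matrix A, AᵀA = [[156]] and Aᵀw = [-476]ᵀ.
k = (-476)/156 = -3.05128.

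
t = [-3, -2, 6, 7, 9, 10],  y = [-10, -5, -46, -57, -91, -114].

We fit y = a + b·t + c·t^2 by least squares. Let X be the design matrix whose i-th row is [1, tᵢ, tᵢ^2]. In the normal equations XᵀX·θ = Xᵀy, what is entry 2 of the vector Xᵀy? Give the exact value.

-2594

Entry 2 ↔ basis t, so (Xᵀy)_{2} = Σᵢ (t)·yᵢ = (-3)·(-10) + (-2)·(-5) + (6)·(-46) + (7)·(-57) + (9)·(-91) + (10)·(-114) = -2594.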